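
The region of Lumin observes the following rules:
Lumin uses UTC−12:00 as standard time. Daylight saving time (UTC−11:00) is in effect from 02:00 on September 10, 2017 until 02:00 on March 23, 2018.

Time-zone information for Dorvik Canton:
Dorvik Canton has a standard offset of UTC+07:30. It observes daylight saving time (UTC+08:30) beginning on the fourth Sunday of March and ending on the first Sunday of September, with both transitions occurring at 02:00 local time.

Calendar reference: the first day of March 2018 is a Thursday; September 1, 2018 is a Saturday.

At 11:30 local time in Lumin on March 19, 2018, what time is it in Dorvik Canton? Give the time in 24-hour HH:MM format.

Daylight saving runs 10 September 2017 – 23 March 2018; March 19, 2018 is inside that window, so Lumin is at UTC−11:00.
11:30 Lumin + 11h = 22:30 UTC.
1 March 2018 is a Thursday, so the first Sunday is March 4 and the fourth is March 25.
1 September 2018 is a Saturday, so the first Sunday is September 2.
At the standard offset (UTC+07:30), 22:30 UTC + 7h30m = 06:00 Dorvik Canton standard time (rolling into the next day, 20 March 2018).
Daylight saving runs 25 March – 2 September; the standard-time date in Dorvik Canton, March 20, 2018, is outside that window, so Dorvik Canton is on standard time at UTC+07:30.
22:30 UTC + 7h30m = 06:00 Dorvik Canton (rolling into the next day, 20 March 2018).

06:00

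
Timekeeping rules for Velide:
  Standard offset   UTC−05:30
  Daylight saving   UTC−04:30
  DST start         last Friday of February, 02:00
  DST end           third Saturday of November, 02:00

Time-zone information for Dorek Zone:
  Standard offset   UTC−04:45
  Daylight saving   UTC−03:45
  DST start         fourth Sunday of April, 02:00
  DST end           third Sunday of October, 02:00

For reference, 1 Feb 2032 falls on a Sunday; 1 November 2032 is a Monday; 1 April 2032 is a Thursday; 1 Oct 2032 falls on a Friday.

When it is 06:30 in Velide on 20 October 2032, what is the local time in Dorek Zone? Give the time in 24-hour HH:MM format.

1 February 2032 is a Sunday, so Fridays fall on 6, 13, 20, 27; the last is February 27.
1 November 2032 is a Monday, so the first Saturday is November 6 and the third is November 20.
Daylight saving runs 27 February – 20 November; 20 October 2032 is inside that window, so Velide is at UTC−04:30.
06:30 Velide + 4h30m = 11:00 UTC.
1 April 2032 is a Thursday, so the first Sunday is April 4 and the fourth is April 25.
1 October 2032 is a Friday, so the first Sunday is October 3 and the third is October 17.
At the standard offset (UTC−04:45), 11:00 UTC − 4h45m = 06:15 Dorek Zone standard time.
Daylight saving runs 25 April – 17 October; the standard-time date in Dorek Zone, 20 October 2032, is outside that window, so Dorek Zone is on standard time at UTC−04:45.
11:00 UTC − 4h45m = 06:15 Dorek Zone.

06:15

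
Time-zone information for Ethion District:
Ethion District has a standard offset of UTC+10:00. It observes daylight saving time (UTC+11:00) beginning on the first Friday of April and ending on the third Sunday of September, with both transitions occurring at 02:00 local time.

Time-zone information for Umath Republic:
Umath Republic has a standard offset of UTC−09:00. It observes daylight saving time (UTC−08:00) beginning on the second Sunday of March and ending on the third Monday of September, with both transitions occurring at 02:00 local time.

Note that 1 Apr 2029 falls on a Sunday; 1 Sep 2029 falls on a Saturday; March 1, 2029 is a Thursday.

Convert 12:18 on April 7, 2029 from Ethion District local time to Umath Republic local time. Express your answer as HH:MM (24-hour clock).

1 April 2029 is a Sunday, so the first Friday is April 6.
1 September 2029 is a Saturday, so the first Sunday is September 2 and the third is September 16.
April 7, 2029 falls between 6 April and 16 September, so daylight saving is in effect and Ethion District is at UTC+11:00.
12:18 Ethion District − 11h = 01:18 UTC.
1 March 2029 is a Thursday, so the first Sunday is March 4 and the second is March 11.
1 September 2029 is a Saturday, so the first Monday is September 3 and the third is September 17.
At the standard offset (UTC−09:00), 01:18 UTC − 9h = 16:18 Umath Republic standard time (rolling into the previous day, 6 April 2029).
Daylight saving runs 11 March – 17 September; the standard-time date in Umath Republic, April 6, 2029, is inside that window, so Umath Republic is at UTC−08:00.
01:18 UTC − 8h = 17:18 Umath Republic (rolling into the previous day, 6 April 2029).

17:18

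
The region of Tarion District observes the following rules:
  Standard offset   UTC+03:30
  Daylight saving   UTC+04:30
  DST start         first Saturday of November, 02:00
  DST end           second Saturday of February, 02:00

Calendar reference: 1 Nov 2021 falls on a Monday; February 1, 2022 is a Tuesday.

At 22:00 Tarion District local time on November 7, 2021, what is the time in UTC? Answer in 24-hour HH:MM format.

17:30

1 November 2021 is a Monday, so the first Saturday is November 6.
1 February 2022 is a Tuesday, so the first Saturday is February 5 and the second is February 12.
Daylight saving runs 6 November 2021 – 12 February 2022; November 7, 2021 is inside that window, so Tarion District is at UTC+04:30.
22:00 local − 4h30m = 17:30 UTC.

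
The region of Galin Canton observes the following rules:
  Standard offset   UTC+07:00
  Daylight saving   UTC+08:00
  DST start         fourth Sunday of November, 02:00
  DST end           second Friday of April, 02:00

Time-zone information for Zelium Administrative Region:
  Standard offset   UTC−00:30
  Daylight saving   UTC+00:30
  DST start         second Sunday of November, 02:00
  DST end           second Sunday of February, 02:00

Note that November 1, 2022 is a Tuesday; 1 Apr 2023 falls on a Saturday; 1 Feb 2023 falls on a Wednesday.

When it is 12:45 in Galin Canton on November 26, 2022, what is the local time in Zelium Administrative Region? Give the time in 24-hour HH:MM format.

06:15

1 November 2022 is a Tuesday, so the first Sunday is November 6 and the fourth is November 27.
1 April 2023 is a Saturday, so the first Friday is April 7 and the second is April 14.
November 26, 2022 does not fall between 27 November 2022 and 14 April 2023, so daylight saving is not in effect and Galin Canton is at UTC+07:00.
12:45 Galin Canton − 7h = 05:45 UTC.
1 November 2022 is a Tuesday, so the first Sunday is November 6 and the second is November 13.
1 February 2023 is a Wednesday, so the first Sunday is February 5 and the second is February 12.
At the standard offset (UTC−00:30), 05:45 UTC − 0h30m = 05:15 Zelium Administrative Region standard time.
The standard-time date in Zelium Administrative Region, November 26, 2022, lies within the daylight-saving period (13 November 2022 – 12 February 2023), so Zelium Administrative Region is on daylight time, UTC+00:30.
05:45 UTC + 0h30m = 06:15 Zelium Administrative Region.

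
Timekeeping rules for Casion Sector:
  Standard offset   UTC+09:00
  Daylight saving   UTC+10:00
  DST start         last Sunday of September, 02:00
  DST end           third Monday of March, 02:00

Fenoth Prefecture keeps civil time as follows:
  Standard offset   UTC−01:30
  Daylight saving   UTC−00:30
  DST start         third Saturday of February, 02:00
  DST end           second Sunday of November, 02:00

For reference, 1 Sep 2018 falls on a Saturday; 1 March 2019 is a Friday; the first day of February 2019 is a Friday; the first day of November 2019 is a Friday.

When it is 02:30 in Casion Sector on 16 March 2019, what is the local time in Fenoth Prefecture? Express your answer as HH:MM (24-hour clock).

1 September 2018 is a Saturday, so Sundays fall on 2, 9, 16, 23, 30; the last is September 30.
1 March 2019 is a Friday, so the first Monday is March 4 and the third is March 18.
16 March 2019 falls between 30 September 2018 and 18 March 2019, so daylight saving is in effect and Casion Sector is at UTC+10:00.
02:30 Casion Sector − 10h = 16:30 UTC (rolling into the previous day, 15 March 2019).
1 February 2019 is a Friday, so the first Saturday is February 2 and the third is February 16.
1 November 2019 is a Friday, so the first Sunday is November 3 and the second is November 10.
At the standard offset (UTC−01:30), 16:30 UTC − 1h30m = 15:00 Fenoth Prefecture standard time.
The standard-time date in Fenoth Prefecture, 15 March 2019, lies within the daylight-saving period (16 February – 10 November), so Fenoth Prefecture is on daylight time, UTC−00:30.
16:30 UTC − 0h30m = 16:00 Fenoth Prefecture.

16:00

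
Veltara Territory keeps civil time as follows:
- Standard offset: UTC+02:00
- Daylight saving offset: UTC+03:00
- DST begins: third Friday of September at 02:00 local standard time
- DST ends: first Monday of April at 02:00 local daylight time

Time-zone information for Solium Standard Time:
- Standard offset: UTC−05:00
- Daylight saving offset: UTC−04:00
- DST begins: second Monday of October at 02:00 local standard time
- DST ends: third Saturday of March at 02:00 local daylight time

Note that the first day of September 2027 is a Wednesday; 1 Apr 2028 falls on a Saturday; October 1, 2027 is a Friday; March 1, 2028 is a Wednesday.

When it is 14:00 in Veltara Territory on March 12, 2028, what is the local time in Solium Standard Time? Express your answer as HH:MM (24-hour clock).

07:00

1 September 2027 is a Wednesday, so the first Friday is September 3 and the third is September 17.
1 April 2028 is a Saturday, so the first Monday is April 3.
Daylight saving runs 17 September 2027 – 3 April 2028; March 12, 2028 is inside that window, so Veltara Territory is at UTC+03:00.
14:00 Veltara Territory − 3h = 11:00 UTC.
1 October 2027 is a Friday, so the first Monday is October 4 and the second is October 11.
1 March 2028 is a Wednesday, so the first Saturday is March 4 and the third is March 18.
At the standard offset (UTC−05:00), 11:00 UTC − 5h = 06:00 Solium Standard Time standard time.
Daylight saving runs 11 October 2027 – 18 March 2028; the standard-time date in Solium Standard Time, March 12, 2028, is inside that window, so Solium Standard Time is at UTC−04:00.
11:00 UTC − 4h = 07:00 Solium Standard Time.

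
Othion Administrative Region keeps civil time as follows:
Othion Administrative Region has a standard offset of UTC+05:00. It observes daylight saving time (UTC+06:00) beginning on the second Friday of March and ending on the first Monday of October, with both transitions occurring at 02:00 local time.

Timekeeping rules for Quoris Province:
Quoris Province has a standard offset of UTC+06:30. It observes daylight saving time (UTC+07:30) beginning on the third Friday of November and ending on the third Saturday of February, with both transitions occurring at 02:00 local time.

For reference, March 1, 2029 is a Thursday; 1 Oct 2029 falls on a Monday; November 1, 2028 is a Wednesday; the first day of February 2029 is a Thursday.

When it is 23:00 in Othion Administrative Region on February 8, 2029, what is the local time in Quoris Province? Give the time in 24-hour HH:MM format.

01:30

1 March 2029 is a Thursday, so the first Friday is March 2 and the second is March 9.
1 October 2029 is a Monday, so the first Monday is October 1.
February 8, 2029 does not fall between 9 March and 1 October, so daylight saving is not in effect and Othion Administrative Region is at UTC+05:00.
23:00 Othion Administrative Region − 5h = 18:00 UTC.
1 November 2028 is a Wednesday, so the first Friday is November 3 and the third is November 17.
1 February 2029 is a Thursday, so the first Saturday is February 3 and the third is February 17.
At the standard offset (UTC+06:30), 18:00 UTC + 6h30m = 00:30 Quoris Province standard time (rolling into the next day, 9 February 2029).
Daylight saving runs 17 November 2028 – 17 February 2029; the standard-time date in Quoris Province, February 9, 2029, is inside that window, so Quoris Province is at UTC+07:30.
18:00 UTC + 7h30m = 01:30 Quoris Province (rolling into the next day, 9 February 2029).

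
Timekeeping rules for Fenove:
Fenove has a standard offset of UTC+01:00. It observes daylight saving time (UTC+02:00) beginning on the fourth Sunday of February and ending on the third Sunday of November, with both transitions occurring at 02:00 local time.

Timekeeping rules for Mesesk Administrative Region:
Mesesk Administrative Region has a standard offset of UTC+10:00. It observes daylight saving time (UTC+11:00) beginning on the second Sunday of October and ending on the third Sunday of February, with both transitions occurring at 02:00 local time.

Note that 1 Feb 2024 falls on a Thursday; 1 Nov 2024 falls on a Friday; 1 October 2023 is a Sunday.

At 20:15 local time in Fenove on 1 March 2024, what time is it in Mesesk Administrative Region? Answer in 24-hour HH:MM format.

1 February 2024 is a Thursday, so the first Sunday is February 4 and the fourth is February 25.
1 November 2024 is a Friday, so the first Sunday is November 3 and the third is November 17.
1 March 2024 falls between 25 February and 17 November, so daylight saving is in effect and Fenove is at UTC+02:00.
20:15 Fenove − 2h = 18:15 UTC.
1 October 2023 is a Sunday, so the first Sunday is October 1 and the second is October 8.
1 February 2024 is a Thursday, so the first Sunday is February 4 and the third is February 18.
At the standard offset (UTC+10:00), 18:15 UTC + 10h = 04:15 Mesesk Administrative Region standard time (rolling into the next day, 2 March 2024).
The standard-time date in Mesesk Administrative Region, 2 March 2024, does not fall between 8 October 2023 and 18 February 2024, so daylight saving is not in effect and Mesesk Administrative Region is at UTC+10:00.
18:15 UTC + 10h = 04:15 Mesesk Administrative Region (rolling into the next day, 2 March 2024).

04:15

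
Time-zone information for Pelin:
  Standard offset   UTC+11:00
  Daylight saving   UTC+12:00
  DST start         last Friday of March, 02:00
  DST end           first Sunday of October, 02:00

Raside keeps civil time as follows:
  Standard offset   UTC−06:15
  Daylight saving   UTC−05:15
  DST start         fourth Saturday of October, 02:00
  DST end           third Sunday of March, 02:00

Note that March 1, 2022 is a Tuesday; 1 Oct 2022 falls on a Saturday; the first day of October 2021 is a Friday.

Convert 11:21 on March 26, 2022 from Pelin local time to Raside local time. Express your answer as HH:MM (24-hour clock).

1 March 2022 is a Tuesday, so Fridays fall on 4, 11, 18, 25; the last is March 25.
1 October 2022 is a Saturday, so the first Sunday is October 2.
March 26, 2022 falls between 25 March and 2 October, so daylight saving is in effect and Pelin is at UTC+12:00.
11:21 Pelin − 12h = 23:21 UTC (rolling into the previous day, 25 March 2022).
1 October 2021 is a Friday, so the first Saturday is October 2 and the fourth is October 23.
1 March 2022 is a Tuesday, so the first Sunday is March 6 and the third is March 20.
At the standard offset (UTC−06:15), 23:21 UTC − 6h15m = 17:06 Raside standard time.
The standard-time date in Raside, March 25, 2022, is outside the daylight-saving period (23 October 2021 – 20 March 2022), so Raside is on standard time, UTC−06:15.
23:21 UTC − 6h15m = 17:06 Raside.

17:06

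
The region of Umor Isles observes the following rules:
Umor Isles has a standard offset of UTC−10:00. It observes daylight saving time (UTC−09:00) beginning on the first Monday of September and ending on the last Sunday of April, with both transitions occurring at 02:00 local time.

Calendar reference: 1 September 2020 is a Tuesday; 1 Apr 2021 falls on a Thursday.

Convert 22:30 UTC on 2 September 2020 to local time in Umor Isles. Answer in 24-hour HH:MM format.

1 September 2020 is a Tuesday, so the first Monday is September 7.
1 April 2021 is a Thursday, so Sundays fall on 4, 11, 18, 25; the last is April 25.
At the standard offset (UTC−10:00), 22:30 UTC − 10h = 12:30 Umor Isles standard time.
The standard-time date in Umor Isles, 2 September 2020, is outside the daylight-saving period (7 September 2020 – 25 April 2021), so Umor Isles is on standard time, UTC−10:00.
22:30 UTC − 10h = 12:30 local.

12:30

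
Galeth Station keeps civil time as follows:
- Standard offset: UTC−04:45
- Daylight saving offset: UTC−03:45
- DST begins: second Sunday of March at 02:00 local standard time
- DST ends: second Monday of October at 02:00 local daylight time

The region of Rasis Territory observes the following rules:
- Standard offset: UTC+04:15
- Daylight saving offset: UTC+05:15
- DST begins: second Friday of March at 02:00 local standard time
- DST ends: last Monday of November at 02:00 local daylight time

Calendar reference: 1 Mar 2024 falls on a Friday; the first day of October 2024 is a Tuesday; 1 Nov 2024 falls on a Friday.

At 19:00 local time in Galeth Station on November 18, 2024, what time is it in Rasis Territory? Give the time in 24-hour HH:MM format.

1 March 2024 is a Friday, so the first Sunday is March 3 and the second is March 10.
1 October 2024 is a Tuesday, so the first Monday is October 7 and the second is October 14.
November 18, 2024 is outside the daylight-saving period (10 March – 14 October), so Galeth Station is on standard time, UTC−04:45.
19:00 Galeth Station + 4h45m = 23:45 UTC.
1 March 2024 is a Friday, so the first Friday is March 1 and the second is March 8.
1 November 2024 is a Friday, so Mondays fall on 4, 11, 18, 25; the last is November 25.
At the standard offset (UTC+04:15), 23:45 UTC + 4h15m = 04:00 Rasis Territory standard time (rolling into the next day, 19 November 2024).
The standard-time date in Rasis Territory, November 19, 2024, lies within the daylight-saving period (8 March – 25 November), so Rasis Territory is on daylight time, UTC+05:15.
23:45 UTC + 5h15m = 05:00 Rasis Territory (rolling into the next day, 19 November 2024).

05:00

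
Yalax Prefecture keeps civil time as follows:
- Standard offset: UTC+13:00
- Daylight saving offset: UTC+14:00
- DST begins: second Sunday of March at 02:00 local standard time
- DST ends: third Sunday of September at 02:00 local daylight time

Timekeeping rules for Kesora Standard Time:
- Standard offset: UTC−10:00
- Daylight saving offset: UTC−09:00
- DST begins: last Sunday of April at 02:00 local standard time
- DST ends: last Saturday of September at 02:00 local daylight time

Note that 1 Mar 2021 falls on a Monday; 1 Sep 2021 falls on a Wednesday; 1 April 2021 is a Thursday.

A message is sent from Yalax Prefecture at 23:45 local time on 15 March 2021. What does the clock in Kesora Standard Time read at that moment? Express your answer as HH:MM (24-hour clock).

1 March 2021 is a Monday, so the first Sunday is March 7 and the second is March 14.
1 September 2021 is a Wednesday, so the first Sunday is September 5 and the third is September 19.
Daylight saving runs 14 March – 19 September; 15 March 2021 is inside that window, so Yalax Prefecture is at UTC+14:00.
23:45 Yalax Prefecture − 14h = 09:45 UTC.
1 April 2021 is a Thursday, so Sundays fall on 4, 11, 18, 25; the last is April 25.
1 September 2021 is a Wednesday, so Saturdays fall on 4, 11, 18, 25; the last is September 25.
At the standard offset (UTC−10:00), 09:45 UTC − 10h = 23:45 Kesora Standard Time standard time (rolling into the previous day, 14 March 2021).
The standard-time date in Kesora Standard Time, 14 March 2021, does not fall between 25 April and 25 September, so daylight saving is not in effect and Kesora Standard Time is at UTC−10:00.
09:45 UTC − 10h = 23:45 Kesora Standard Time (rolling into the previous day, 14 March 2021).

23:45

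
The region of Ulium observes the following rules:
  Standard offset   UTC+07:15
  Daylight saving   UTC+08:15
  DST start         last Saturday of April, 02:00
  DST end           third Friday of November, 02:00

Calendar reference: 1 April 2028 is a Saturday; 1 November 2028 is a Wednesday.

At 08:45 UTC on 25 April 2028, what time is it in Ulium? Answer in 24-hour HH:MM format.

1 April 2028 is a Saturday, so Saturdays fall on 1, 8, 15, 22, 29; the last is April 29.
1 November 2028 is a Wednesday, so the first Friday is November 3 and the third is November 17.
At the standard offset (UTC+07:15), 08:45 UTC + 7h15m = 16:00 Ulium standard time.
Daylight saving runs 29 April – 17 November; the standard-time date in Ulium, 25 April 2028, is outside that window, so Ulium is on standard time at UTC+07:15.
08:45 UTC + 7h15m = 16:00 local.

16:00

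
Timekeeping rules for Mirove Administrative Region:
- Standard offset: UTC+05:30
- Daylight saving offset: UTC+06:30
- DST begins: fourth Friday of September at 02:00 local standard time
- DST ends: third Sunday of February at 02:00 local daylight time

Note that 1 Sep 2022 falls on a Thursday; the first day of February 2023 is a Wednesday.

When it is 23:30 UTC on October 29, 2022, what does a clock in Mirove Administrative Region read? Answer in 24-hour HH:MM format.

06:00

1 September 2022 is a Thursday, so the first Friday is September 2 and the fourth is September 23.
1 February 2023 is a Wednesday, so the first Sunday is February 5 and the third is February 19.
At the standard offset (UTC+05:30), 23:30 UTC + 5h30m = 05:00 Mirove Administrative Region standard time (rolling into the next day, 30 October 2022).
The standard-time date in Mirove Administrative Region, October 30, 2022, falls between 23 September 2022 and 19 February 2023, so daylight saving is in effect and Mirove Administrative Region is at UTC+06:30.
23:30 UTC + 6h30m = 06:00 local (rolling into the next day, 30 October 2022).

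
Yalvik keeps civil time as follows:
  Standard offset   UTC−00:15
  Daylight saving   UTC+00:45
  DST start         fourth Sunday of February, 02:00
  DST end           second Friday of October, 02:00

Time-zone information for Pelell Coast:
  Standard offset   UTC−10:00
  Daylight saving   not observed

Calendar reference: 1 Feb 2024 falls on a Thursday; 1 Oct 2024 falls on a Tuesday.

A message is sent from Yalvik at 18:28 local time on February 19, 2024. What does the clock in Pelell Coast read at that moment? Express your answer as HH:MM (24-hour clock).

08:43

1 February 2024 is a Thursday, so the first Sunday is February 4 and the fourth is February 25.
1 October 2024 is a Tuesday, so the first Friday is October 4 and the second is October 11.
February 19, 2024 does not fall between 25 February and 11 October, so daylight saving is not in effect and Yalvik is at UTC−00:15.
18:28 Yalvik + 0h15m = 18:43 UTC.
Pelell Coast has no daylight saving, so its offset is UTC−10:00 year-round.
18:43 UTC − 10h = 08:43 Pelell Coast.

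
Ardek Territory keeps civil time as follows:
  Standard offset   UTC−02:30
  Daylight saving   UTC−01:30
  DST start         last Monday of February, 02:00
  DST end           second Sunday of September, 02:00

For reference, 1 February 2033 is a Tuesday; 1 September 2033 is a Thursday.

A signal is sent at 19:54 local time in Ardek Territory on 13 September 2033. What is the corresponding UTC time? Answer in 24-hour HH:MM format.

1 February 2033 is a Tuesday, so Mondays fall on 7, 14, 21, 28; the last is February 28.
1 September 2033 is a Thursday, so the first Sunday is September 4 and the second is September 11.
13 September 2033 is outside the daylight-saving period (28 February – 11 September), so Ardek Territory is on standard time, UTC−02:30.
19:54 local + 2h30m = 22:24 UTC.

22:24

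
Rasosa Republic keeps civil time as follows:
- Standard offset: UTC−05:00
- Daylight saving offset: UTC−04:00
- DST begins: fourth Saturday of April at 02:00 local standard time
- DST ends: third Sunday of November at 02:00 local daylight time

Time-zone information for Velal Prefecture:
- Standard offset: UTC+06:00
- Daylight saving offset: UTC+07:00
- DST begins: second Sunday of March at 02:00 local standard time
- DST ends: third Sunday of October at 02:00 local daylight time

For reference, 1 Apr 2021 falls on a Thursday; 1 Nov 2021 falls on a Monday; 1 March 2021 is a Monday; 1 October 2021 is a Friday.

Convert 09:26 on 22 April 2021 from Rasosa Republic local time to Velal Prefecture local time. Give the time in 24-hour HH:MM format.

21:26

1 April 2021 is a Thursday, so the first Saturday is April 3 and the fourth is April 24.
1 November 2021 is a Monday, so the first Sunday is November 7 and the third is November 21.
22 April 2021 does not fall between 24 April and 21 November, so daylight saving is not in effect and Rasosa Republic is at UTC−05:00.
09:26 Rasosa Republic + 5h = 14:26 UTC.
1 March 2021 is a Monday, so the first Sunday is March 7 and the second is March 14.
1 October 2021 is a Friday, so the first Sunday is October 3 and the third is October 17.
At the standard offset (UTC+06:00), 14:26 UTC + 6h = 20:26 Velal Prefecture standard time.
The standard-time date in Velal Prefecture, 22 April 2021, lies within the daylight-saving period (14 March – 17 October), so Velal Prefecture is on daylight time, UTC+07:00.
14:26 UTC + 7h = 21:26 Velal Prefecture.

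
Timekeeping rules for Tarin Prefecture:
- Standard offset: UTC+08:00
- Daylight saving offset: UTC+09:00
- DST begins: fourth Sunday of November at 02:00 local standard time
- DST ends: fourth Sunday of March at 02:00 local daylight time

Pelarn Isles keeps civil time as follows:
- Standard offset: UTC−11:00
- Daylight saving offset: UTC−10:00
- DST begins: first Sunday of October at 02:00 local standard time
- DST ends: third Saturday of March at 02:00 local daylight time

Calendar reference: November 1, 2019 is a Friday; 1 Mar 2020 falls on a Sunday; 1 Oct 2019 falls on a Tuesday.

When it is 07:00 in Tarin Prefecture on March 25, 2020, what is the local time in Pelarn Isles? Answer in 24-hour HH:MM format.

1 November 2019 is a Friday, so the first Sunday is November 3 and the fourth is November 24.
1 March 2020 is a Sunday, so the first Sunday is March 1 and the fourth is March 22.
Daylight saving runs 24 November 2019 – 22 March 2020; March 25, 2020 is outside that window, so Tarin Prefecture is on standard time at UTC+08:00.
07:00 Tarin Prefecture − 8h = 23:00 UTC (rolling into the previous day, 24 March 2020).
1 October 2019 is a Tuesday, so the first Sunday is October 6.
1 March 2020 is a Sunday, so the first Saturday is March 7 and the third is March 21.
At the standard offset (UTC−11:00), 23:00 UTC − 11h = 12:00 Pelarn Isles standard time.
Daylight saving runs 6 October 2019 – 21 March 2020; the standard-time date in Pelarn Isles, March 24, 2020, is outside that window, so Pelarn Isles is on standard time at UTC−11:00.
23:00 UTC − 11h = 12:00 Pelarn Isles.

12:00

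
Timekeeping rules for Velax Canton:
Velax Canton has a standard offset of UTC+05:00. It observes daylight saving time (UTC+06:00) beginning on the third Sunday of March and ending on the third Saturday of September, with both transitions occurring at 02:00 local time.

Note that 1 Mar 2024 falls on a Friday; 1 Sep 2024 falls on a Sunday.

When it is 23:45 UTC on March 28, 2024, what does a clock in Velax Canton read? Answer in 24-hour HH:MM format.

05:45

1 March 2024 is a Friday, so the first Sunday is March 3 and the third is March 17.
1 September 2024 is a Sunday, so the first Saturday is September 7 and the third is September 21.
At the standard offset (UTC+05:00), 23:45 UTC + 5h = 04:45 Velax Canton standard time (rolling into the next day, 29 March 2024).
The standard-time date in Velax Canton, March 29, 2024, falls between 17 March and 21 September, so daylight saving is in effect and Velax Canton is at UTC+06:00.
23:45 UTC + 6h = 05:45 local (rolling into the next day, 29 March 2024).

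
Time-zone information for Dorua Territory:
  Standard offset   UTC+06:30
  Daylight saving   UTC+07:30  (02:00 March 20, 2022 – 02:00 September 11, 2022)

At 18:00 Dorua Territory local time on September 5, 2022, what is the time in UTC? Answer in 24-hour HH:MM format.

10:30

September 5, 2022 lies within the daylight-saving period (20 March – 11 September), so Dorua Territory is on daylight time, UTC+07:30.
18:00 local − 7h30m = 10:30 UTC.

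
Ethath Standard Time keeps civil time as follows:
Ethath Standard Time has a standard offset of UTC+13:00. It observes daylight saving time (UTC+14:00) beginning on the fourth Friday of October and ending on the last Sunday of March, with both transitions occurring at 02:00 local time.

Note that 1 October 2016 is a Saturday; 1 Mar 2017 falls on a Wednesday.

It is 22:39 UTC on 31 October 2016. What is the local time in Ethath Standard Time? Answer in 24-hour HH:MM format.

12:39

1 October 2016 is a Saturday, so the first Friday is October 7 and the fourth is October 28.
1 March 2017 is a Wednesday, so Sundays fall on 5, 12, 19, 26; the last is March 26.
At the standard offset (UTC+13:00), 22:39 UTC + 13h = 11:39 Ethath Standard Time standard time (rolling into the next day, 1 November 2016).
The standard-time date in Ethath Standard Time, 1 November 2016, lies within the daylight-saving period (28 October 2016 – 26 March 2017), so Ethath Standard Time is on daylight time, UTC+14:00.
22:39 UTC + 14h = 12:39 local (rolling into the next day, 1 November 2016).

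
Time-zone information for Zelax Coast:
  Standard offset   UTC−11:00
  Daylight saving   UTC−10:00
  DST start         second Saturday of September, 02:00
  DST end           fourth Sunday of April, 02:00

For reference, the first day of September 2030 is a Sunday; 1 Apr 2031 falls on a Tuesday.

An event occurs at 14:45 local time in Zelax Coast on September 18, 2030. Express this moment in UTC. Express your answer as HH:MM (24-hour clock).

1 September 2030 is a Sunday, so the first Saturday is September 7 and the second is September 14.
1 April 2031 is a Tuesday, so the first Sunday is April 6 and the fourth is April 27.
September 18, 2030 lies within the daylight-saving period (14 September 2030 – 27 April 2031), so Zelax Coast is on daylight time, UTC−10:00.
14:45 local + 10h = 00:45 UTC (rolling into the next day, 19 September 2030).

00:45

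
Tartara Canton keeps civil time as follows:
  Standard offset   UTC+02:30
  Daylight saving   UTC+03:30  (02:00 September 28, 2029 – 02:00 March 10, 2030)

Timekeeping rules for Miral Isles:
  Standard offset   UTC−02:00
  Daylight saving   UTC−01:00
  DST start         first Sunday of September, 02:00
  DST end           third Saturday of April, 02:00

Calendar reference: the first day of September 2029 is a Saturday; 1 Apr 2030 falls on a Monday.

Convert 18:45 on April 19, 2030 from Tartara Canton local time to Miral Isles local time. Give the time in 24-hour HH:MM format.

15:15

April 19, 2030 is outside the daylight-saving period (28 September 2029 – 10 March 2030), so Tartara Canton is on standard time, UTC+02:30.
18:45 Tartara Canton − 2h30m = 16:15 UTC.
1 September 2029 is a Saturday, so the first Sunday is September 2.
1 April 2030 is a Monday, so the first Saturday is April 6 and the third is April 20.
At the standard offset (UTC−02:00), 16:15 UTC − 2h = 14:15 Miral Isles standard time.
Daylight saving runs 2 September 2029 – 20 April 2030; the standard-time date in Miral Isles, April 19, 2030, is inside that window, so Miral Isles is at UTC−01:00.
16:15 UTC − 1h = 15:15 Miral Isles.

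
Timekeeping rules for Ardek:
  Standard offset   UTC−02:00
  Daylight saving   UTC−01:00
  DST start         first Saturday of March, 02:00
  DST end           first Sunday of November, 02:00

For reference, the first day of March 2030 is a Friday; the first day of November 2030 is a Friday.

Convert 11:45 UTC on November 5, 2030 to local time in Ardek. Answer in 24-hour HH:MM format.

09:45

1 March 2030 is a Friday, so the first Saturday is March 2.
1 November 2030 is a Friday, so the first Sunday is November 3.
At the standard offset (UTC−02:00), 11:45 UTC − 2h = 09:45 Ardek standard time.
Daylight saving runs 2 March – 3 November; the standard-time date in Ardek, November 5, 2030, is outside that window, so Ardek is on standard time at UTC−02:00.
11:45 UTC − 2h = 09:45 local.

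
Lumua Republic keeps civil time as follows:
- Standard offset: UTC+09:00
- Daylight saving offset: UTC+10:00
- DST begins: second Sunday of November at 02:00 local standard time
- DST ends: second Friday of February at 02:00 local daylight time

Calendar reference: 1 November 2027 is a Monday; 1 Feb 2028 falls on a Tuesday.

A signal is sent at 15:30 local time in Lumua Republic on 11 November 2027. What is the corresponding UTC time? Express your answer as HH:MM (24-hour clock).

1 November 2027 is a Monday, so the first Sunday is November 7 and the second is November 14.
1 February 2028 is a Tuesday, so the first Friday is February 4 and the second is February 11.
11 November 2027 is outside the daylight-saving period (14 November 2027 – 11 February 2028), so Lumua Republic is on standard time, UTC+09:00.
15:30 local − 9h = 06:30 UTC.

06:30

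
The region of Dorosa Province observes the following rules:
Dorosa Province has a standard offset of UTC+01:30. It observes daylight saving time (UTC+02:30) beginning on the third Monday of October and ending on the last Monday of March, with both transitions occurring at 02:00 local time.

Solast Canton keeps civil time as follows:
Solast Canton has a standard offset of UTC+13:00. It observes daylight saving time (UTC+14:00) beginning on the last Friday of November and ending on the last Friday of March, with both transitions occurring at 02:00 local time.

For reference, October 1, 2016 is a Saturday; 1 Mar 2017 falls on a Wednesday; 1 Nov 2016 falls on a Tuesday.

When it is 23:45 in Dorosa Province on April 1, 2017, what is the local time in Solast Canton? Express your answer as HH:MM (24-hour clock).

11:15

1 October 2016 is a Saturday, so the first Monday is October 3 and the third is October 17.
1 March 2017 is a Wednesday, so Mondays fall on 6, 13, 20, 27; the last is March 27.
April 1, 2017 is outside the daylight-saving period (17 October 2016 – 27 March 2017), so Dorosa Province is on standard time, UTC+01:30.
23:45 Dorosa Province − 1h30m = 22:15 UTC.
1 November 2016 is a Tuesday, so Fridays fall on 4, 11, 18, 25; the last is November 25.
1 March 2017 is a Wednesday, so Fridays fall on 3, 10, 17, 24, 31; the last is March 31.
At the standard offset (UTC+13:00), 22:15 UTC + 13h = 11:15 Solast Canton standard time (rolling into the next day, 2 April 2017).
The standard-time date in Solast Canton, April 2, 2017, is outside the daylight-saving period (25 November 2016 – 31 March 2017), so Solast Canton is on standard time, UTC+13:00.
22:15 UTC + 13h = 11:15 Solast Canton (rolling into the next day, 2 April 2017).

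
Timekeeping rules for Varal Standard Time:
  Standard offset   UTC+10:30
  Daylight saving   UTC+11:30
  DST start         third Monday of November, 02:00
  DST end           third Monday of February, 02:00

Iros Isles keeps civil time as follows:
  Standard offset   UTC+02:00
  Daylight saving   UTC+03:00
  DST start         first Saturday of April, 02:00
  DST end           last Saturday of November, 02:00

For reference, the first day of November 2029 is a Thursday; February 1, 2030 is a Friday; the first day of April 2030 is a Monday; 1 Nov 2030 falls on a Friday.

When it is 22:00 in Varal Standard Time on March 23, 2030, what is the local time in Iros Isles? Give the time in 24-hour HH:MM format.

13:30

1 November 2029 is a Thursday, so the first Monday is November 5 and the third is November 19.
1 February 2030 is a Friday, so the first Monday is February 4 and the third is February 18.
Daylight saving runs 19 November 2029 – 18 February 2030; March 23, 2030 is outside that window, so Varal Standard Time is on standard time at UTC+10:30.
22:00 Varal Standard Time − 10h30m = 11:30 UTC.
1 April 2030 is a Monday, so the first Saturday is April 6.
1 November 2030 is a Friday, so Saturdays fall on 2, 9, 16, 23, 30; the last is November 30.
At the standard offset (UTC+02:00), 11:30 UTC + 2h = 13:30 Iros Isles standard time.
The standard-time date in Iros Isles, March 23, 2030, does not fall between 6 April and 30 November, so daylight saving is not in effect and Iros Isles is at UTC+02:00.
11:30 UTC + 2h = 13:30 Iros Isles.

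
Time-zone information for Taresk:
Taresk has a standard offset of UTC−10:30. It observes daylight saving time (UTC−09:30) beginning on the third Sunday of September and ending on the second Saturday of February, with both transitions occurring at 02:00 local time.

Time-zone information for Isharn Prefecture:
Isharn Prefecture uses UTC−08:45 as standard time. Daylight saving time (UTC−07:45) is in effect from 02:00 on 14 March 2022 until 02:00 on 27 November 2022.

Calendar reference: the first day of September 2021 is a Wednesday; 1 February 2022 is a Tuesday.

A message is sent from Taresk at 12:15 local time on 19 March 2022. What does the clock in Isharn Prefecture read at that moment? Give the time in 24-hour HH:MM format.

15:00

1 September 2021 is a Wednesday, so the first Sunday is September 5 and the third is September 19.
1 February 2022 is a Tuesday, so the first Saturday is February 5 and the second is February 12.
19 March 2022 is outside the daylight-saving period (19 September 2021 – 12 February 2022), so Taresk is on standard time, UTC−10:30.
12:15 Taresk + 10h30m = 22:45 UTC.
At the standard offset (UTC−08:45), 22:45 UTC − 8h45m = 14:00 Isharn Prefecture standard time.
Daylight saving runs 14 March – 27 November; the standard-time date in Isharn Prefecture, 19 March 2022, is inside that window, so Isharn Prefecture is at UTC−07:45.
22:45 UTC − 7h45m = 15:00 Isharn Prefecture.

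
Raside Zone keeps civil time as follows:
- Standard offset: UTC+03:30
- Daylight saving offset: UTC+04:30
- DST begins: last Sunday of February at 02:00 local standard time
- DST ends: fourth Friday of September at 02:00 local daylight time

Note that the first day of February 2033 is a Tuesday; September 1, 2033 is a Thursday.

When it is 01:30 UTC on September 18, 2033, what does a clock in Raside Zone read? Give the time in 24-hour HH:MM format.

06:00

1 February 2033 is a Tuesday, so Sundays fall on 6, 13, 20, 27; the last is February 27.
1 September 2033 is a Thursday, so the first Friday is September 2 and the fourth is September 23.
At the standard offset (UTC+03:30), 01:30 UTC + 3h30m = 05:00 Raside Zone standard time.
The standard-time date in Raside Zone, September 18, 2033, lies within the daylight-saving period (27 February – 23 September), so Raside Zone is on daylight time, UTC+04:30.
01:30 UTC + 4h30m = 06:00 local.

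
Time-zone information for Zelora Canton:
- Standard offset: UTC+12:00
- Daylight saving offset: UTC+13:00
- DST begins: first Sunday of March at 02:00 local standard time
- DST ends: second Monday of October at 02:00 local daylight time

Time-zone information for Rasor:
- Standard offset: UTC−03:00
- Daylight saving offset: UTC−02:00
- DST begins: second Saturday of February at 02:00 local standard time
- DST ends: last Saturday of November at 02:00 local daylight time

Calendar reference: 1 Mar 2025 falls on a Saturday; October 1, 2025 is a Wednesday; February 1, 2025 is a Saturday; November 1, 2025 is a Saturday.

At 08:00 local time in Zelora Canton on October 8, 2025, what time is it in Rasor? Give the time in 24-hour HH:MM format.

17:00

1 March 2025 is a Saturday, so the first Sunday is March 2.
1 October 2025 is a Wednesday, so the first Monday is October 6 and the second is October 13.
October 8, 2025 lies within the daylight-saving period (2 March – 13 October), so Zelora Canton is on daylight time, UTC+13:00.
08:00 Zelora Canton − 13h = 19:00 UTC (rolling into the previous day, 7 October 2025).
1 February 2025 is a Saturday, so the first Saturday is February 1 and the second is February 8.
1 November 2025 is a Saturday, so Saturdays fall on 1, 8, 15, 22, 29; the last is November 29.
At the standard offset (UTC−03:00), 19:00 UTC − 3h = 16:00 Rasor standard time.
The standard-time date in Rasor, October 7, 2025, falls between 8 February and 29 November, so daylight saving is in effect and Rasor is at UTC−02:00.
19:00 UTC − 2h = 17:00 Rasor.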